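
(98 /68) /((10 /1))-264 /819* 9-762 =-764.76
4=4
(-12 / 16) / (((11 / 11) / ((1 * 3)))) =-2.25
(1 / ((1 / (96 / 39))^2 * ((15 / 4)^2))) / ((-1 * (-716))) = 0.00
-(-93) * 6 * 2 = 1116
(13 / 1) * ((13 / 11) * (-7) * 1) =-1183 / 11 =-107.55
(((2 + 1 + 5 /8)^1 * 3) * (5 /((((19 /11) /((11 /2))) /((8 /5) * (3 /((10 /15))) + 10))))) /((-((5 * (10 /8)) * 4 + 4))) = -15609 /152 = -102.69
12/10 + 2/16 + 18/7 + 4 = 2211/280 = 7.90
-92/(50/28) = -51.52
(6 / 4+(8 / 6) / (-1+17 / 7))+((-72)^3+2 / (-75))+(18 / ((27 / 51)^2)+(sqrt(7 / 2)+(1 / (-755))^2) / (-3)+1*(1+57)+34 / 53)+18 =-202895788410919 / 543803850 - sqrt(14) / 6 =-373105.35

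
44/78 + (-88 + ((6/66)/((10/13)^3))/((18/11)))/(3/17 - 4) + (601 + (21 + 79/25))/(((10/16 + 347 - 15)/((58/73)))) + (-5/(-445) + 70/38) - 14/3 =2847521169563191/128107910970000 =22.23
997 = 997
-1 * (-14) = 14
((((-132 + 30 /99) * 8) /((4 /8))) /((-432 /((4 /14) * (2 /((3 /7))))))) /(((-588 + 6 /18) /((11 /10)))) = -212 /17415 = -0.01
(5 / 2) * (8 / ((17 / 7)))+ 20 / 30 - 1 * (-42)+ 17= 3463 / 51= 67.90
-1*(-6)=6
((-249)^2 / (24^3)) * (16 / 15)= 6889 / 1440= 4.78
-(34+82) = -116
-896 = -896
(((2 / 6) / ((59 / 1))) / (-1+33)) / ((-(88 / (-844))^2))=-0.02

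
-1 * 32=-32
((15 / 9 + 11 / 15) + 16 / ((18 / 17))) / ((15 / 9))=788 / 75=10.51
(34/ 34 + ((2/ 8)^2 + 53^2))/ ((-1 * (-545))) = 44961/ 8720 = 5.16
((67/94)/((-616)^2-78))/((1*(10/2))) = 67/178307660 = 0.00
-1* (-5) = 5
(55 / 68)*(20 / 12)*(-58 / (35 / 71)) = -113245 / 714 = -158.61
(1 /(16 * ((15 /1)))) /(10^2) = 1 /24000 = 0.00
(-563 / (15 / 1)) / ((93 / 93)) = -563 / 15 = -37.53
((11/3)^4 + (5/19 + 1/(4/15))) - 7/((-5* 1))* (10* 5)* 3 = 2430181/6156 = 394.77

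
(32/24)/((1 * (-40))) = -1/30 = -0.03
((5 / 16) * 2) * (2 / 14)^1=5 / 56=0.09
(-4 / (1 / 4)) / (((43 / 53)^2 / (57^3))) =-8323314192 / 1849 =-4501522.01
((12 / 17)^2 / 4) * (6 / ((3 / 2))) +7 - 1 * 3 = 1300 / 289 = 4.50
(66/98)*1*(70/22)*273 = 585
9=9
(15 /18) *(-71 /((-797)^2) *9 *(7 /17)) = -0.00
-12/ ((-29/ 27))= 11.17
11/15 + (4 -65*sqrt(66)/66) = 71/15 -65*sqrt(66)/66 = -3.27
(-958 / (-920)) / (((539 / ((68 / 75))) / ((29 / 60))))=236147 / 278932500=0.00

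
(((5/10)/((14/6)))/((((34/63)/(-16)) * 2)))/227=-54/3859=-0.01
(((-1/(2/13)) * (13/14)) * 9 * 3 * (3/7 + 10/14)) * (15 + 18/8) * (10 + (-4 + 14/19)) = -21643.62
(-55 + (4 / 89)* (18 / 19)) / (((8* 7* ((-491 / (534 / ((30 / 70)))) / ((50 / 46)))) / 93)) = 216069225 / 858268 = 251.75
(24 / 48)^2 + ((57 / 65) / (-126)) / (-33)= 45083 / 180180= 0.25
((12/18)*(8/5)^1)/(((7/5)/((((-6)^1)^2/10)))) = 96/35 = 2.74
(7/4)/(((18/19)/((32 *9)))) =532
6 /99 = 2 /33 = 0.06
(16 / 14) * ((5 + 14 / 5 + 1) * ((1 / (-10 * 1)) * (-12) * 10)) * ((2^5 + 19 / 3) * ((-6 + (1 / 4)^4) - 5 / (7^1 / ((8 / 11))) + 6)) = -2385.19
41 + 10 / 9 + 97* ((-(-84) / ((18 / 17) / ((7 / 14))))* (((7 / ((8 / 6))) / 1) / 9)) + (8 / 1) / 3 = 9157 / 4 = 2289.25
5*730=3650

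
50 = 50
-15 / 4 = -3.75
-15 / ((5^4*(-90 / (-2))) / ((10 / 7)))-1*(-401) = 1052623 / 2625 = 401.00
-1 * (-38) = 38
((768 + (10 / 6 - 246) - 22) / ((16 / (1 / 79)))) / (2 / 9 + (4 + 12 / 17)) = 76755 / 953056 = 0.08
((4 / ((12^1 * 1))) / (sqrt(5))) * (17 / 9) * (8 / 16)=17 * sqrt(5) / 270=0.14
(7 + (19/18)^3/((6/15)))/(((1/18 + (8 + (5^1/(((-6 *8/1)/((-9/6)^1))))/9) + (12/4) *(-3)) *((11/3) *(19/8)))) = -1855088/1506681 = -1.23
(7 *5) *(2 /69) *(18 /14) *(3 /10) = 9 /23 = 0.39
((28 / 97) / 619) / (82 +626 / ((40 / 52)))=140 / 268932597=0.00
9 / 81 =1 / 9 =0.11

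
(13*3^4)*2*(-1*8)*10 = -168480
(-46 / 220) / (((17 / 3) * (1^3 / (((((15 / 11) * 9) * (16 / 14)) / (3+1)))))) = -0.13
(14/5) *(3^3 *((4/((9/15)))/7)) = 72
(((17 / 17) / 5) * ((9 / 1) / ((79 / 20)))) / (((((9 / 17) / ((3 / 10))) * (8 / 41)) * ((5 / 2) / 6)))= 3.18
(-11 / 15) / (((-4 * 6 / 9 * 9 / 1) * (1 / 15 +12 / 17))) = 187 / 4728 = 0.04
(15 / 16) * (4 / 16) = 0.23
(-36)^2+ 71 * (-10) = 586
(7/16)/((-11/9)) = -63/176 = -0.36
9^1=9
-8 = -8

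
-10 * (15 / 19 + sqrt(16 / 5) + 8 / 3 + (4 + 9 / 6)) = -5105 / 57 - 8 * sqrt(5) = -107.45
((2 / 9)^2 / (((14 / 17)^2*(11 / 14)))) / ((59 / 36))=2312 / 40887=0.06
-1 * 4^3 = -64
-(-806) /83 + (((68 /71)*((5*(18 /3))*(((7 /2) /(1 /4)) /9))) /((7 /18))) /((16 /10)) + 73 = 910715 /5893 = 154.54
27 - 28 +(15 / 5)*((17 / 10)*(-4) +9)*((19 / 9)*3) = 204 / 5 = 40.80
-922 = -922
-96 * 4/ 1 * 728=-279552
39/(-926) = -39/926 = -0.04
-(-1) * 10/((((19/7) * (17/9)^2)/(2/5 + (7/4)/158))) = 736533/1735156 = 0.42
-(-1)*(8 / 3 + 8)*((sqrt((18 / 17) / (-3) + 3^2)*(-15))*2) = -2240*sqrt(51) / 17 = -940.99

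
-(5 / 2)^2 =-25 / 4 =-6.25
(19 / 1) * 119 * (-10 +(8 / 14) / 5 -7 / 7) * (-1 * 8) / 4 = 49225.20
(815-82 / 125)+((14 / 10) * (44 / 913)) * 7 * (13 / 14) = 8453369 / 10375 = 814.78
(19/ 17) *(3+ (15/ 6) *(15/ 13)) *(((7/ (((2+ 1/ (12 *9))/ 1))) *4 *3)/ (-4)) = -27702/ 403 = -68.74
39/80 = 0.49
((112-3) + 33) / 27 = 142 / 27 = 5.26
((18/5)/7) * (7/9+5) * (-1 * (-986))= 102544/35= 2929.83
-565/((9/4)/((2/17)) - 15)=-4520/33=-136.97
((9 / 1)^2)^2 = 6561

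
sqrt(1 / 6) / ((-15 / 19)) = -19 * sqrt(6) / 90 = -0.52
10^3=1000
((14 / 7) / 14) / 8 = 0.02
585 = 585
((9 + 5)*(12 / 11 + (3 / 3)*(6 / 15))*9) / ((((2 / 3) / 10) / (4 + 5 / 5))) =14089.09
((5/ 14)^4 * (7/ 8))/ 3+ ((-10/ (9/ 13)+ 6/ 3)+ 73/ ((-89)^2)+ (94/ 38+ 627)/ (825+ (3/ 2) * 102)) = -114252460104725/ 9693214376832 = -11.79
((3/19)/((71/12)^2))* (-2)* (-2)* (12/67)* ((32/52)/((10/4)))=331776/417117545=0.00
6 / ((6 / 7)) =7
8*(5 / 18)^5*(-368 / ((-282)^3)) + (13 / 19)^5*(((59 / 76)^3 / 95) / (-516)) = -3569197597787035805321 / 2939887549299636560051216640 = -0.00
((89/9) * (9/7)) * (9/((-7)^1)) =-801/49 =-16.35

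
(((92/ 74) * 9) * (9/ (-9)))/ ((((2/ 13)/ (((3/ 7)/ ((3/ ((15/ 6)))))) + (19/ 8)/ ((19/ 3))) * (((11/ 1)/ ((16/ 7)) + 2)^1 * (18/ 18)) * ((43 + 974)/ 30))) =-11481600/ 190950451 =-0.06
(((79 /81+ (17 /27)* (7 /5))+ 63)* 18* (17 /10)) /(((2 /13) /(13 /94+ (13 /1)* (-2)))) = -14111972017 /42300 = -333616.36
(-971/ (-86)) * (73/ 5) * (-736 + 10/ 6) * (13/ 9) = -2030018237/ 11610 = -174850.84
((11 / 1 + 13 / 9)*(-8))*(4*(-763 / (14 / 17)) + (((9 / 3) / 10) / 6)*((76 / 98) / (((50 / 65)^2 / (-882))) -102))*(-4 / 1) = -1688466304 / 1125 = -1500858.94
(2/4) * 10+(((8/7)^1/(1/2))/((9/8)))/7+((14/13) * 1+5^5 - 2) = 17940662/5733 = 3129.37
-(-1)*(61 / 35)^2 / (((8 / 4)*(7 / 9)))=1.95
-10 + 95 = 85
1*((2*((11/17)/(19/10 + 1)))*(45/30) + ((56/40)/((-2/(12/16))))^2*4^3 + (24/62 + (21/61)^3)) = 1624966501968/86723765575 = 18.74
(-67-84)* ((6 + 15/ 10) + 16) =-7097/ 2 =-3548.50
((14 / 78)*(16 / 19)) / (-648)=-14 / 60021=-0.00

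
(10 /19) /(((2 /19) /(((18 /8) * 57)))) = 2565 /4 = 641.25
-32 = -32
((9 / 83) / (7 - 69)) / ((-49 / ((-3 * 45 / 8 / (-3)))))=405 / 2017232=0.00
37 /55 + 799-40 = 41782 /55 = 759.67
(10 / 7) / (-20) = -1 / 14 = -0.07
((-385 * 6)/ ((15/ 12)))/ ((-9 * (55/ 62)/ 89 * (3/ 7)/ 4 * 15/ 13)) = 112478912/ 675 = 166635.43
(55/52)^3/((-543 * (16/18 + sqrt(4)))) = -499125/661701248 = -0.00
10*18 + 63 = 243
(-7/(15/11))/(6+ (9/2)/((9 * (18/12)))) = -77/95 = -0.81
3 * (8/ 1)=24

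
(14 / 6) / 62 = 7 / 186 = 0.04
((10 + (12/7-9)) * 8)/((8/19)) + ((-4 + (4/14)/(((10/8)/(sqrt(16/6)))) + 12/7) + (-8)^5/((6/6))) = -229031/7 + 16 * sqrt(6)/105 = -32718.34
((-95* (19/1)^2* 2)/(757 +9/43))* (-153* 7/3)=105292509/3256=32337.99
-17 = -17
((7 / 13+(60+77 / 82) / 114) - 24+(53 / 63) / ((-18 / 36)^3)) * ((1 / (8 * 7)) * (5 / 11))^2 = -99585725 / 50967012096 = -0.00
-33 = -33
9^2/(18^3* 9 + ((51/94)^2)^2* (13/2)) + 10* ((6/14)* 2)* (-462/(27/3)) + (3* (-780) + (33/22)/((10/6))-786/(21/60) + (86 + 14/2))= -4990311488142009/1011861509890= -4931.81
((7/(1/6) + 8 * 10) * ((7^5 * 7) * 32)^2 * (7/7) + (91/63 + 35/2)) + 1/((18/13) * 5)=77812394735094619/45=1729164327446547.09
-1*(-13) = 13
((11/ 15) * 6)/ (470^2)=0.00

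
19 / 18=1.06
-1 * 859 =-859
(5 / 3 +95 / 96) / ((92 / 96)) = 255 / 92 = 2.77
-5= -5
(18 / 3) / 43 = 6 / 43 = 0.14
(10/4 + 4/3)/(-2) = -23/12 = -1.92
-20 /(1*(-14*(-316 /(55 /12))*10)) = -0.00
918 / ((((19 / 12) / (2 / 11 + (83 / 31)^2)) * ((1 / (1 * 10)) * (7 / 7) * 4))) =10654.20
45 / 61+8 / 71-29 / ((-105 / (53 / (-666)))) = 250895443 / 302866830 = 0.83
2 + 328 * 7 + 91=2389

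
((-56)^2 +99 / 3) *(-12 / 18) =-6338 / 3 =-2112.67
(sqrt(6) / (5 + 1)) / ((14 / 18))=3 * sqrt(6) / 14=0.52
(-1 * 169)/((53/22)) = -3718/53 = -70.15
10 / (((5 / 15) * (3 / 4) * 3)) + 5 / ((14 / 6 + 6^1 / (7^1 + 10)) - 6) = 5995 / 507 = 11.82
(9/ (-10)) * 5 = -9/ 2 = -4.50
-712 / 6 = -356 / 3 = -118.67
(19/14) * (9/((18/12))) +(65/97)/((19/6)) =107781/12901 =8.35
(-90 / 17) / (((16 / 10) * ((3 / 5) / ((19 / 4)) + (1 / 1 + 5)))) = -7125 / 13192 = -0.54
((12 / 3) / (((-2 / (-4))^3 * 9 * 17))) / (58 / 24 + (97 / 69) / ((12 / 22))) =2944 / 70295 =0.04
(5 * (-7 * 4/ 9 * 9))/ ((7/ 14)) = -280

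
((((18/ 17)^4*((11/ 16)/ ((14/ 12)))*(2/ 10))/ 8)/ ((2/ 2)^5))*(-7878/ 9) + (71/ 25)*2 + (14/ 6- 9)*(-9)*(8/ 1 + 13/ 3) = 21324176133/ 29232350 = 729.47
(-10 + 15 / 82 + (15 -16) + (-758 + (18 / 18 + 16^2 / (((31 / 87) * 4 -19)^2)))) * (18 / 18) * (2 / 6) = -49011306251 / 191702962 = -255.66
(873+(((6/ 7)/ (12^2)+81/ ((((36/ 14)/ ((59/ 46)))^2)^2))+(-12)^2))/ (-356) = -41513910275095/ 14460535176192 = -2.87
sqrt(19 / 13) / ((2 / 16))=8 *sqrt(247) / 13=9.67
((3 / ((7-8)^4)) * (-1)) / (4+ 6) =-3 / 10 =-0.30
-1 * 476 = -476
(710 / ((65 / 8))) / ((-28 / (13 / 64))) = -71 / 112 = -0.63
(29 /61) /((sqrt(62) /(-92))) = -1334 *sqrt(62) /1891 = -5.55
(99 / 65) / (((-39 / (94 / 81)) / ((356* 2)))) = -736208 / 22815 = -32.27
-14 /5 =-2.80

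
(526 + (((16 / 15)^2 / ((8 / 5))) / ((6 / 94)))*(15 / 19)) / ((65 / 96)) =789.85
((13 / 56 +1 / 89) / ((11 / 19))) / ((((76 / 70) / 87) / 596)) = 78620595 / 3916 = 20076.76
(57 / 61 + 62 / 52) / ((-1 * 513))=-3373 / 813618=-0.00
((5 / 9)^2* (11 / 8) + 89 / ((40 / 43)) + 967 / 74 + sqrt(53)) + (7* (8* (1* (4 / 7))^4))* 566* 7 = sqrt(53) + 69801159803 / 2937060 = 23772.94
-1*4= -4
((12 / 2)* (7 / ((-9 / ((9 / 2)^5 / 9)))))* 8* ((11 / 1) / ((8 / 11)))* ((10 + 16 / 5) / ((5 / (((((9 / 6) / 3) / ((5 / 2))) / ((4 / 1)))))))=-61128837 / 4000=-15282.21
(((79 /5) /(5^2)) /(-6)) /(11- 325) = 79 /235500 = 0.00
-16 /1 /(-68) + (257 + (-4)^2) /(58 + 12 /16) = 19504 /3995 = 4.88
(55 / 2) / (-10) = -11 / 4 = -2.75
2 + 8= 10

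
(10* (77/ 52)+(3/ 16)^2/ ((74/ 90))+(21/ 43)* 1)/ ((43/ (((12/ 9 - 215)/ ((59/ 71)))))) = -3696254644541/ 40299088128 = -91.72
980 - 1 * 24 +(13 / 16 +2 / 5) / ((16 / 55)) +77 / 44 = 246251 / 256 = 961.92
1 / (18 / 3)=1 / 6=0.17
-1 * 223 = -223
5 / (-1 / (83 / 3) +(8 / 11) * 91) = 4565 / 60391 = 0.08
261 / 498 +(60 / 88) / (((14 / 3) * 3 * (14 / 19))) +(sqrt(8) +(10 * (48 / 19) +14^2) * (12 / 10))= 2 * sqrt(2) +9047635269 / 34000120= 268.93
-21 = -21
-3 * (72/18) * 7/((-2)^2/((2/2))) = -21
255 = 255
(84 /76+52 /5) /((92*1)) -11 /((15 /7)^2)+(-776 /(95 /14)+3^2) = -107.63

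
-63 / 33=-21 / 11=-1.91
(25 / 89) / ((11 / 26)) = 650 / 979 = 0.66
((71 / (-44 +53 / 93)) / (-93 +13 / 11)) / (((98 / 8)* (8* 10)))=72633 / 3997802200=0.00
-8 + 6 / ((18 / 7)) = -17 / 3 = -5.67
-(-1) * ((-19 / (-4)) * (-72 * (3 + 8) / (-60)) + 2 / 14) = 4399 / 70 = 62.84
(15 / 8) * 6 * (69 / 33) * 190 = 4469.32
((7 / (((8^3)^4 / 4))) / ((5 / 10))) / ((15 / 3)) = 7 / 42949672960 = 0.00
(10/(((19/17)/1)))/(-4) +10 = 295/38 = 7.76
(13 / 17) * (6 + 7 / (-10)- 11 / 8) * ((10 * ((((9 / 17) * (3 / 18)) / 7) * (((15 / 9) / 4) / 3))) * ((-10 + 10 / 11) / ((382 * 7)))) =-255125 / 1428108528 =-0.00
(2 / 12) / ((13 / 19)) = 19 / 78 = 0.24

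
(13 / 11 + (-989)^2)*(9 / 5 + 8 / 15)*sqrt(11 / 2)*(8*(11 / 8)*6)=353260576.64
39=39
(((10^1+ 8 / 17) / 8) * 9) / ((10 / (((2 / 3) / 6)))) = 89 / 680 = 0.13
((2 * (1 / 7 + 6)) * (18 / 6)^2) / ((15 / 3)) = 774 / 35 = 22.11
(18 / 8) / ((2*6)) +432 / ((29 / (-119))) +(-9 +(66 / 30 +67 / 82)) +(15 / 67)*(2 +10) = -1775.80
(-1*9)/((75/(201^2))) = -121203/25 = -4848.12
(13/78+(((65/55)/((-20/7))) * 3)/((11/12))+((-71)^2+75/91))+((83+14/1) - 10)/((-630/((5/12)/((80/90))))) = 53281672897/10570560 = 5040.57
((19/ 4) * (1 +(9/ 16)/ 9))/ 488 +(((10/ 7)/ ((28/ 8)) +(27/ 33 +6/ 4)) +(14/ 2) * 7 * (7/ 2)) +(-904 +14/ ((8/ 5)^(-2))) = -292038458967/ 420851200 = -693.92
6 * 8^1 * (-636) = -30528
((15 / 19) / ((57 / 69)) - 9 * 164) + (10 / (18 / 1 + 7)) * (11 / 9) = -23954153 / 16245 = -1474.56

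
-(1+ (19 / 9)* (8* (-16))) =2423 / 9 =269.22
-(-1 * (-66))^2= -4356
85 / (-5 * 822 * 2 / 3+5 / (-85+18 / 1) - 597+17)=-0.03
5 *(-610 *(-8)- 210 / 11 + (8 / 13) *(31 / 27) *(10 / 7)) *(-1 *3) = -657015350 / 9009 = -72928.78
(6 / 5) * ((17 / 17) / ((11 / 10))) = 12 / 11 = 1.09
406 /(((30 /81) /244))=1337364 /5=267472.80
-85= -85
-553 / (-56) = 79 / 8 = 9.88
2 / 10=1 / 5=0.20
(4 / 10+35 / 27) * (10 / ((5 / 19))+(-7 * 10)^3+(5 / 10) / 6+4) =-188489671 / 324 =-581758.24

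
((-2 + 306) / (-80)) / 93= -19 / 465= -0.04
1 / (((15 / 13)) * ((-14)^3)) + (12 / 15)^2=131647 / 205800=0.64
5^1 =5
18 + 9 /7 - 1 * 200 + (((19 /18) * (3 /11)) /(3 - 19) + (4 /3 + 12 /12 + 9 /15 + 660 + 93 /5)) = 6169869 /12320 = 500.80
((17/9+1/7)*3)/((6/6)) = 128/21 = 6.10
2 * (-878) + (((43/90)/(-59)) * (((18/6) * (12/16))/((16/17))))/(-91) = -6033896229/3436160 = -1756.00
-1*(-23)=23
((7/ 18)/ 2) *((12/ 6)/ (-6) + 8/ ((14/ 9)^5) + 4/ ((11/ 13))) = 11696677/ 11409552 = 1.03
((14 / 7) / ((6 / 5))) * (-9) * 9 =-135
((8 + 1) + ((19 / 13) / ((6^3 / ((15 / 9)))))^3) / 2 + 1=6575788196639 / 1195597698048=5.50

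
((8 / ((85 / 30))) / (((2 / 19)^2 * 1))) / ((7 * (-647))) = -4332 / 76993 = -0.06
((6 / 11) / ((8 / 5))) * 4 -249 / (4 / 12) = -745.64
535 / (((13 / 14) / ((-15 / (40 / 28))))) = -78645 / 13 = -6049.62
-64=-64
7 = 7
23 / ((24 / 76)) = 437 / 6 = 72.83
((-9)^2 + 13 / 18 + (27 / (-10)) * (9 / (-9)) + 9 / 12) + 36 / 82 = 631811 / 7380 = 85.61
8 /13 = 0.62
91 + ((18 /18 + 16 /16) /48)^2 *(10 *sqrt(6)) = 5 *sqrt(6) /288 + 91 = 91.04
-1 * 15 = -15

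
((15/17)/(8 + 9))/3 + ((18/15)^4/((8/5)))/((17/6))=17149/36125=0.47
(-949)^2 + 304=900905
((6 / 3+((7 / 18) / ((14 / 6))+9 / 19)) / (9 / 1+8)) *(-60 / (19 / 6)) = -18060 / 6137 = -2.94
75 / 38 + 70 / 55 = 1357 / 418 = 3.25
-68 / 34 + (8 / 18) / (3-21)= -164 / 81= -2.02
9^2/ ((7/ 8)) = 648/ 7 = 92.57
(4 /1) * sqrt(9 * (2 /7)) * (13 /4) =39 * sqrt(14) /7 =20.85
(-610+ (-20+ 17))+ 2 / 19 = -11645 / 19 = -612.89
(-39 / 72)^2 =169 / 576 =0.29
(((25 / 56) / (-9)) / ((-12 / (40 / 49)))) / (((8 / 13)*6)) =1625 / 1778112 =0.00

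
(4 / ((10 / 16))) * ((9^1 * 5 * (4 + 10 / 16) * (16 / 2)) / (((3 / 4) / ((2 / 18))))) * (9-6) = 4736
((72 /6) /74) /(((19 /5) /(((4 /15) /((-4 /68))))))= -136 /703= -0.19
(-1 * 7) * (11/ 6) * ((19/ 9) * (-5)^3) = 182875/ 54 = 3386.57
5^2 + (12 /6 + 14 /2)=34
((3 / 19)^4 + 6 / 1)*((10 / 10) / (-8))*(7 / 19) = -0.28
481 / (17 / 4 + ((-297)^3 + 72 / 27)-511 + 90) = -5772 / 314381845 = -0.00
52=52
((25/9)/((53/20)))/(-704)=-125/83952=-0.00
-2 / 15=-0.13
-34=-34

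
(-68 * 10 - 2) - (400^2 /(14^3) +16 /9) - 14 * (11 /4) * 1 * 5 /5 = -4819343 /6174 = -780.59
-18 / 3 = -6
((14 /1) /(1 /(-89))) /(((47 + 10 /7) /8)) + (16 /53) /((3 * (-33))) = -122040032 /592911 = -205.83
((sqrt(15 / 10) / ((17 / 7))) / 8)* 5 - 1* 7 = -7+ 35* sqrt(6) / 272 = -6.68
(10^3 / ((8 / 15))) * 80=150000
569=569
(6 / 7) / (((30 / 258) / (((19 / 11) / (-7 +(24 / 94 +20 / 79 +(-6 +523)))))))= 9100563 / 364887215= 0.02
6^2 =36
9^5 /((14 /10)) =295245 /7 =42177.86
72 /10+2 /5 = 7.60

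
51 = 51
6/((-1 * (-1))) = 6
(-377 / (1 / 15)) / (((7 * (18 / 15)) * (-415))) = 1.62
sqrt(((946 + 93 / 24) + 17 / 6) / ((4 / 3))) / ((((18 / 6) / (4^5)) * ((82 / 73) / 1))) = 4672 * sqrt(45730) / 123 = 8122.66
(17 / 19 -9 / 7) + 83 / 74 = 7191 / 9842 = 0.73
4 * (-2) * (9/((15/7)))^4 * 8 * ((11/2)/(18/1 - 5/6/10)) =-821487744/134375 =-6113.40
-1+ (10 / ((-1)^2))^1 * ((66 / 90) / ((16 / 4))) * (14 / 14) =5 / 6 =0.83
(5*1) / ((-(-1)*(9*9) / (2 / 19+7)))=25 / 57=0.44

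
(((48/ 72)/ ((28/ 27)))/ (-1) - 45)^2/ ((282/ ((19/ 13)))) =2586033/ 239512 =10.80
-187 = -187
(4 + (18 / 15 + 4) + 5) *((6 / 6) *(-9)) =-639 / 5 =-127.80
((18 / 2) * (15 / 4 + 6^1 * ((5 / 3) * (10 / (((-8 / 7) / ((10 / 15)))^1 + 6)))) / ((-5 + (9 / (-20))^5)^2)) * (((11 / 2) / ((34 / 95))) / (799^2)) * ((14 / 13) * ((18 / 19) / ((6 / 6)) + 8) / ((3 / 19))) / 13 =2340800000000000000 / 2140309392876412976413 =0.00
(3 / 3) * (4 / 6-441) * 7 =-9247 / 3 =-3082.33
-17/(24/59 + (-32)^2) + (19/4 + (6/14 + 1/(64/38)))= 9740531/1692320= 5.76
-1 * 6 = -6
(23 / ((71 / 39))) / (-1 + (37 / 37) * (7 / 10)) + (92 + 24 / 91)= 324026 / 6461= 50.15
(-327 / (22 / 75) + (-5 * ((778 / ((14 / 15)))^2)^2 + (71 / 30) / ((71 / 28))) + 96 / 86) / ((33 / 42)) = -82246200005645031691 / 26769435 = -3072392077219.60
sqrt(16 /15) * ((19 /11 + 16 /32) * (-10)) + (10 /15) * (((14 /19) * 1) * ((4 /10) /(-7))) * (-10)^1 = -22.72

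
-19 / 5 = -3.80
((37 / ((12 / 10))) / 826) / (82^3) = 185 / 2732579808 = 0.00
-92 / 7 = -13.14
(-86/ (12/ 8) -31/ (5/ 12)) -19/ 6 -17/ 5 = -1383/ 10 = -138.30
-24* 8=-192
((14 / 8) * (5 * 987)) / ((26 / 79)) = 2729055 / 104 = 26240.91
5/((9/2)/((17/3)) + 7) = 34/53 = 0.64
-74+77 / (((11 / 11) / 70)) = 5316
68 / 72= 17 / 18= 0.94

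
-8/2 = -4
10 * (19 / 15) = 38 / 3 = 12.67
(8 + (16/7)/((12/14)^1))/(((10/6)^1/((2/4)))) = 16/5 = 3.20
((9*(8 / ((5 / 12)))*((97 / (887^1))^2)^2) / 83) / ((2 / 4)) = 0.00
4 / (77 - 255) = -2 / 89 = -0.02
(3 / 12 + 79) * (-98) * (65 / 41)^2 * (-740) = 24281962250 / 1681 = 14444950.77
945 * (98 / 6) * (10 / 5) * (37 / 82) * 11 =6282045 / 41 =153220.61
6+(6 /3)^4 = 22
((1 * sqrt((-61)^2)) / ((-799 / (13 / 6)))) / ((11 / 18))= -2379 / 8789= -0.27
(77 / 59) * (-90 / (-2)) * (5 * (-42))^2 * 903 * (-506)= -69820040367000 / 59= -1183390514694.92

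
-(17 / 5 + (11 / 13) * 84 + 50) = -8091 / 65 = -124.48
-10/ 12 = -5/ 6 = -0.83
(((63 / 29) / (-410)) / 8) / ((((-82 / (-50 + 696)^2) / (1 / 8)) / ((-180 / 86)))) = -59154543 / 67078624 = -0.88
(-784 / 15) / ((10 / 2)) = -784 / 75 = -10.45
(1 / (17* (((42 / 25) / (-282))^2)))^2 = 1906125390625 / 693889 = 2747017.74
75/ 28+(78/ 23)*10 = 36.59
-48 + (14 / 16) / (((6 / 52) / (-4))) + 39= -118 / 3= -39.33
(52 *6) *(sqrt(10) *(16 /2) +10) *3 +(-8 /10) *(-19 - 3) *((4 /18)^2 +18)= 3919456 /405 +7488 *sqrt(10)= 33356.80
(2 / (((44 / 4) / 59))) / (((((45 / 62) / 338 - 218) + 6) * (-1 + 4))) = -2472808 / 146606691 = -0.02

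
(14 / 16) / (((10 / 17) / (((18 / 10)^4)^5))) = 189630.01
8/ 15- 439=-6577/ 15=-438.47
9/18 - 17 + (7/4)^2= -215/16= -13.44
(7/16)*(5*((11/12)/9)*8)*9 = 385/24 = 16.04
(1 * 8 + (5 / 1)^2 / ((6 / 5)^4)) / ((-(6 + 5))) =-2363 / 1296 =-1.82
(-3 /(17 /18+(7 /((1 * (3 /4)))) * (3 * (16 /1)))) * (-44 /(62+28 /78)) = 11583 /2456624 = 0.00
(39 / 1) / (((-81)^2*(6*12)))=13 / 157464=0.00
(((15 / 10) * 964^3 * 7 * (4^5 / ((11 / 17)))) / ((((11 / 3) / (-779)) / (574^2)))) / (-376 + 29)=126081618731873853898752 / 41987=3002872763757207085.50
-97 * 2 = -194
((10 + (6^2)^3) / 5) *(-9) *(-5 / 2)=209997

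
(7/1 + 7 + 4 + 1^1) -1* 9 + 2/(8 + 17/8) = 826/81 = 10.20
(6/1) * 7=42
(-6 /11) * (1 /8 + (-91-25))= 2781 /44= 63.20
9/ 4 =2.25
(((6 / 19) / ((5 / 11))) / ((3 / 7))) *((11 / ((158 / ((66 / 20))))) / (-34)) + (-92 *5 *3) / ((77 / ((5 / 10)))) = -1762825227 / 196480900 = -8.97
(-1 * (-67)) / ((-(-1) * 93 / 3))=67 / 31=2.16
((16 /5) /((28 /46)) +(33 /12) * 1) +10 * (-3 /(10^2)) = 1079 /140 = 7.71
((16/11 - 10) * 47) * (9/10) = -19881/55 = -361.47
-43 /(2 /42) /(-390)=301 /130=2.32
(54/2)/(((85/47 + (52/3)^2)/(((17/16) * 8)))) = 194157/255706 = 0.76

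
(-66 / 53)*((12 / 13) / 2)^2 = -2376 / 8957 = -0.27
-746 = -746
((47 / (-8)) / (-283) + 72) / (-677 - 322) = -163055 / 2261736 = -0.07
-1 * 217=-217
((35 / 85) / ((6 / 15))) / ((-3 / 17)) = -5.83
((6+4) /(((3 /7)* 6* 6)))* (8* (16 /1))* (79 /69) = 176960 /1863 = 94.99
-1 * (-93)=93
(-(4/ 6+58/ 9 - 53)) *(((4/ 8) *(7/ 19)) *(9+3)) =5782/ 57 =101.44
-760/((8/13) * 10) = -123.50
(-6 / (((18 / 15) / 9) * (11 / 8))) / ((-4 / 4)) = 360 / 11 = 32.73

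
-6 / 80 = -3 / 40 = -0.08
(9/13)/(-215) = -9/2795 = -0.00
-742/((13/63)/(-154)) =7198884/13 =553760.31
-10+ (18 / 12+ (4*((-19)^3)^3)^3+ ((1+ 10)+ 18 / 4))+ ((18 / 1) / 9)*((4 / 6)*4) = -6451318069144406077961485307761946651 / 3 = -2150439356381468692653828000000000000.00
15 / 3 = 5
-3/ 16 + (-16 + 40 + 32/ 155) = 59567/ 2480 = 24.02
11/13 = 0.85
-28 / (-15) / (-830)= -14 / 6225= -0.00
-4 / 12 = -1 / 3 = -0.33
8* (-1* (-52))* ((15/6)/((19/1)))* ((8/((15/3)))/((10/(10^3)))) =166400/19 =8757.89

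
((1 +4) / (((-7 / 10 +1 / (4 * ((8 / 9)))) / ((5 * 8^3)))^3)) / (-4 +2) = 171798691840000000 / 300763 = 571209529895.63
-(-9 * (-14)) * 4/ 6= -84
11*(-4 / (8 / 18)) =-99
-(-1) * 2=2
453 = 453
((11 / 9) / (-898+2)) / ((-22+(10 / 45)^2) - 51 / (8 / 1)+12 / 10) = 495 / 9843344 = 0.00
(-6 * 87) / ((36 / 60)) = -870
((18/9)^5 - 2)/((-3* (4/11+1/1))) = -22/3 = -7.33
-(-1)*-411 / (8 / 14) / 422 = -2877 / 1688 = -1.70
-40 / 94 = -20 / 47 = -0.43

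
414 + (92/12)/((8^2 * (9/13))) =715691/1728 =414.17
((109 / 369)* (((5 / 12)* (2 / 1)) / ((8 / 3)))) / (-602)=-0.00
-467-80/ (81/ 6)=-12769/ 27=-472.93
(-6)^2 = 36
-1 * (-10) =10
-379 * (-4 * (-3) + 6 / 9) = -14402 / 3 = -4800.67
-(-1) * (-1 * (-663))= 663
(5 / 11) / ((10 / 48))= 24 / 11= 2.18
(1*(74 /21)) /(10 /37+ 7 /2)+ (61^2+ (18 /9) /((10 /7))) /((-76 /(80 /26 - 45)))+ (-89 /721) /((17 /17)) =306190569574 /149058819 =2054.16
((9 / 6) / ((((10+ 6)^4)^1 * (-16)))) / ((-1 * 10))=3 / 20971520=0.00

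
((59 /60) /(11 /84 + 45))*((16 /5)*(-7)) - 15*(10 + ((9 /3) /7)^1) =-104102417 /663425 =-156.92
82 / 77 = 1.06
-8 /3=-2.67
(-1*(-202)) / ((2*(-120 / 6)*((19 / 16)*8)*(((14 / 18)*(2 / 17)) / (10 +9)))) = -15453 / 140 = -110.38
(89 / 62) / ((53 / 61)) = 5429 / 3286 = 1.65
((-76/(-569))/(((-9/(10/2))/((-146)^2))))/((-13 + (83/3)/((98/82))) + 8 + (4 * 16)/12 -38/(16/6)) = -1587615680/9267303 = -171.31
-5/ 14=-0.36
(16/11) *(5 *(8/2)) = 320/11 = 29.09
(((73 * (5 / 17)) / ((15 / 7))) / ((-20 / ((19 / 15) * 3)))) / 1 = -9709 / 5100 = -1.90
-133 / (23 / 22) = -2926 / 23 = -127.22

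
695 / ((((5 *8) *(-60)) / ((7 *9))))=-2919 / 160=-18.24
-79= -79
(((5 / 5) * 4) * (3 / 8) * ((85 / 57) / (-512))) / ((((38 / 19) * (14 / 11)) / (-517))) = 483395 / 544768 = 0.89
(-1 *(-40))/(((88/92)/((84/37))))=38640/407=94.94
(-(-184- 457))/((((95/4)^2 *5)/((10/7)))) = 20512/63175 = 0.32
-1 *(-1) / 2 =1 / 2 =0.50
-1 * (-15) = 15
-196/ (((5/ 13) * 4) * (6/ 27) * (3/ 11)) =-21021/ 10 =-2102.10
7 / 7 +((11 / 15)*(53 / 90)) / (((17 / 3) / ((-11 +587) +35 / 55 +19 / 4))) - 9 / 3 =431531 / 10200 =42.31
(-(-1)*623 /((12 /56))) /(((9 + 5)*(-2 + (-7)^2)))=623 /141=4.42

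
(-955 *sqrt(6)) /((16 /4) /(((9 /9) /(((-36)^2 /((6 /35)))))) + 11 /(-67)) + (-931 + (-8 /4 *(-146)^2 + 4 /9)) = -392063 /9 - 63985 *sqrt(6) /2026069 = -43562.63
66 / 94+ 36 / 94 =51 / 47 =1.09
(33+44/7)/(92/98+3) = 1925/193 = 9.97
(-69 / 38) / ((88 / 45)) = -3105 / 3344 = -0.93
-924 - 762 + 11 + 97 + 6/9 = -4732/3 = -1577.33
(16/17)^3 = 4096/4913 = 0.83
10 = 10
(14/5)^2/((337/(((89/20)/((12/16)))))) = 17444/126375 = 0.14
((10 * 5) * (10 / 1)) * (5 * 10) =25000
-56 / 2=-28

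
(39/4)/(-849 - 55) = -39/3616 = -0.01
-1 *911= -911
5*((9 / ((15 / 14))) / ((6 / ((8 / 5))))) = 56 / 5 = 11.20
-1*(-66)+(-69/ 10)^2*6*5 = 14943/ 10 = 1494.30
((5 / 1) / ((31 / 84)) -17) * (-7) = 749 / 31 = 24.16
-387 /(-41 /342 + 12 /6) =-132354 /643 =-205.84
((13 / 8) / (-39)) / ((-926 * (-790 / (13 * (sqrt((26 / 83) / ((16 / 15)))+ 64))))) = -26 / 548655 - 13 * sqrt(32370) / 5828910720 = -0.00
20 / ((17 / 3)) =60 / 17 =3.53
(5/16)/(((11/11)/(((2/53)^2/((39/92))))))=115/109551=0.00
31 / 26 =1.19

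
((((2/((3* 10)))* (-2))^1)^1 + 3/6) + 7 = 221/30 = 7.37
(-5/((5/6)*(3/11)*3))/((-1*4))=11/6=1.83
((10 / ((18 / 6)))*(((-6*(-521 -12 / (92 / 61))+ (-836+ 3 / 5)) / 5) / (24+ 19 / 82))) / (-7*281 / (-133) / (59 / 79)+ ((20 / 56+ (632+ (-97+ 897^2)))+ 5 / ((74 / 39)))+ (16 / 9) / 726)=3485960412471999 / 43629082996099146445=0.00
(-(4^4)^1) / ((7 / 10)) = -2560 / 7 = -365.71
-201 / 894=-67 / 298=-0.22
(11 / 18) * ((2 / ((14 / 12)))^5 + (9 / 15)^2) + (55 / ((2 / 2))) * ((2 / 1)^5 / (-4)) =-361965923 / 840350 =-430.73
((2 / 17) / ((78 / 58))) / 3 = 58 / 1989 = 0.03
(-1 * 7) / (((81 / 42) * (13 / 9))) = -98 / 39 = -2.51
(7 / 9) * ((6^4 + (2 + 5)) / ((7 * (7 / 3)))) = 1303 / 21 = 62.05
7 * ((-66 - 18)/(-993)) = 196/331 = 0.59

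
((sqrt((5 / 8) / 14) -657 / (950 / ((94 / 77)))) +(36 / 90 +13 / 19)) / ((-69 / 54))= -157968 / 841225 -9 * sqrt(35) / 322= -0.35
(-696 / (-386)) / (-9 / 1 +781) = 87 / 37249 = 0.00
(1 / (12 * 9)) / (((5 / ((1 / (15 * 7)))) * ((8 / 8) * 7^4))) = 1 / 136136700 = 0.00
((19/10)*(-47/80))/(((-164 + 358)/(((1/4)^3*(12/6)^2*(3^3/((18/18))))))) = -24111/2483200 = -0.01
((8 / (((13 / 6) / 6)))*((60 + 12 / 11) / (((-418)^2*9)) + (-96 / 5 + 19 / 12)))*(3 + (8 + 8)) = -12189068808 / 1643785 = -7415.25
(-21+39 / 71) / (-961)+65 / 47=4503259 / 3206857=1.40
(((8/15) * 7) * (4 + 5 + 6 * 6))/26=84/13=6.46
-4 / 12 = -1 / 3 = -0.33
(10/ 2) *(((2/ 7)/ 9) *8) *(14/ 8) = 20/ 9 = 2.22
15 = 15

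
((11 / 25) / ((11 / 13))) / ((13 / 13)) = 13 / 25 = 0.52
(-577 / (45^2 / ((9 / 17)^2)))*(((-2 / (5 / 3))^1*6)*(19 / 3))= 131556 / 36125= 3.64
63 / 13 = 4.85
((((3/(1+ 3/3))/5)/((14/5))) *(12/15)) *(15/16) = 0.08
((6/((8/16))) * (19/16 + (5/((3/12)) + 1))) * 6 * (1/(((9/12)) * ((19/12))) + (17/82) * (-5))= -968085/3116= -310.68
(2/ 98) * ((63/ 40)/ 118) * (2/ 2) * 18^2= 729/ 8260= 0.09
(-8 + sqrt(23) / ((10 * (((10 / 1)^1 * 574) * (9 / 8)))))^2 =(516600 - sqrt(23))^2 / 4169930625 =64.00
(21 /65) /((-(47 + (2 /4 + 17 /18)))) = -189 /28340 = -0.01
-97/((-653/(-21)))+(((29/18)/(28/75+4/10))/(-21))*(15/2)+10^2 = 96.14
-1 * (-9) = 9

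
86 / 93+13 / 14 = 2413 / 1302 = 1.85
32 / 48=2 / 3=0.67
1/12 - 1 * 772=-9263/12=-771.92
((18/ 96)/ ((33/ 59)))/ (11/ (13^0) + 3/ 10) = 295/ 9944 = 0.03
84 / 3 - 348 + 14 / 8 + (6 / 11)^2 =-153889 / 484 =-317.95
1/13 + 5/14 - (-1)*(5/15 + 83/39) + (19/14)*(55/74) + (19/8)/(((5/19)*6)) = 4370467/808080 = 5.41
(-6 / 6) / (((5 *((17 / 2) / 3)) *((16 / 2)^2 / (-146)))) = 219 / 1360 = 0.16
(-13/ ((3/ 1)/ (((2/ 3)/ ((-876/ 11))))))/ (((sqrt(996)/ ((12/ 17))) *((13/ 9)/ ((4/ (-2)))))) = -22 *sqrt(249)/ 309009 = -0.00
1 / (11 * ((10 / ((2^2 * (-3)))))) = -6 / 55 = -0.11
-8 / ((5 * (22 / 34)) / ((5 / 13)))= -136 / 143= -0.95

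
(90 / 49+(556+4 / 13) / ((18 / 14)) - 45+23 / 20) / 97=44794279 / 11122020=4.03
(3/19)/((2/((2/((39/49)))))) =49/247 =0.20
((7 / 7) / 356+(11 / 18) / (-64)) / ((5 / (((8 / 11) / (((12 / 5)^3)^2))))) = -2159375 / 420952080384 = -0.00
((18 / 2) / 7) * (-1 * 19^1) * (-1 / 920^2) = 171 / 5924800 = 0.00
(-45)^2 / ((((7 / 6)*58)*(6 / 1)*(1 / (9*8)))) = 72900 / 203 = 359.11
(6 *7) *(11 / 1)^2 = 5082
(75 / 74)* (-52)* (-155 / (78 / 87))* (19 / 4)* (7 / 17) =44837625 / 2516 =17821.00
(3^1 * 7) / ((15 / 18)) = 25.20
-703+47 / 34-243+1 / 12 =-192685 / 204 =-944.53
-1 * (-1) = 1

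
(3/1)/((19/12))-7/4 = 11/76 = 0.14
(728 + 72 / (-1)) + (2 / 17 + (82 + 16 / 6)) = 740.78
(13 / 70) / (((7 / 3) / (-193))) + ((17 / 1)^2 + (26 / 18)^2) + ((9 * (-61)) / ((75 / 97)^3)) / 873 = 34029799619 / 124031250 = 274.36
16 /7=2.29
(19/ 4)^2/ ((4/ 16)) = 361/ 4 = 90.25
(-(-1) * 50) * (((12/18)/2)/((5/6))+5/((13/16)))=4260/13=327.69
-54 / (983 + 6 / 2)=-27 / 493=-0.05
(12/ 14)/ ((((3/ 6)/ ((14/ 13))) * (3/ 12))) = 96/ 13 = 7.38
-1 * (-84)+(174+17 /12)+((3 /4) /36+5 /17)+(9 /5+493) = 1026163 /1360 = 754.53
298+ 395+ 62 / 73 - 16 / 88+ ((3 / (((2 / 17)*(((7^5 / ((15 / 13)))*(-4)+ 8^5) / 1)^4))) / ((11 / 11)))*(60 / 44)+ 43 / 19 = 454293492976473672288937092863 / 652785575481173320355090944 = 695.93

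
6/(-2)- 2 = -5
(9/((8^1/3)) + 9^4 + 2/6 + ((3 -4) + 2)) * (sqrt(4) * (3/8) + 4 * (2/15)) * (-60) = -12133429/24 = -505559.54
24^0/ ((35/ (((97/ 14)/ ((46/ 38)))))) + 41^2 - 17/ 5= 3781679/ 2254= 1677.76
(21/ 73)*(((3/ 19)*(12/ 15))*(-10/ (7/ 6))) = -432/ 1387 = -0.31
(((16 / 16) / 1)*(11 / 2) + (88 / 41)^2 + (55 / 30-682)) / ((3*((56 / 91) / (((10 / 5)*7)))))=-76874798 / 15129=-5081.29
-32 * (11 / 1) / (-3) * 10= 3520 / 3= 1173.33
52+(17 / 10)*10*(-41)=-645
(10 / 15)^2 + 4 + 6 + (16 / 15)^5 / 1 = 11.83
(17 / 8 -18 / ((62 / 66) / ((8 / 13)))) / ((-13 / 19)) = 592135 / 41912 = 14.13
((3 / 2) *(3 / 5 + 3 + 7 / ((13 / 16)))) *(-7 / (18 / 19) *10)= -52801 / 39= -1353.87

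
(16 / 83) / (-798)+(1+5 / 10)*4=198694 / 33117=6.00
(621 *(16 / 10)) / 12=414 / 5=82.80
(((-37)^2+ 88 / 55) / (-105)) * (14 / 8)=-6853 / 300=-22.84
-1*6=-6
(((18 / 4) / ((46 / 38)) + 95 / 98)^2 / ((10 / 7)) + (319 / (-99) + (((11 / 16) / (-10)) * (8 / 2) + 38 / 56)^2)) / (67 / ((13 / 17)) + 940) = 0.01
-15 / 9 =-5 / 3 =-1.67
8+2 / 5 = 42 / 5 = 8.40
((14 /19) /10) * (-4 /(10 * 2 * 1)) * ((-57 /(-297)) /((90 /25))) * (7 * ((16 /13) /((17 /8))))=-3136 /984555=-0.00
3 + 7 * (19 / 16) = 181 / 16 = 11.31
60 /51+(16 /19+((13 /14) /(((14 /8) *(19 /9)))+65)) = 67.27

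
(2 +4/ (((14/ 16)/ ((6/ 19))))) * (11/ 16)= 2519/ 1064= 2.37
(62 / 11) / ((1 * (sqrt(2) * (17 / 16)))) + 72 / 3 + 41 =496 * sqrt(2) / 187 + 65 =68.75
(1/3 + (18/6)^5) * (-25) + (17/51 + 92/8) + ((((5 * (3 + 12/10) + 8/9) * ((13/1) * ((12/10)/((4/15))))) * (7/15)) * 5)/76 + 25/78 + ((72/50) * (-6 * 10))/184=-6032.34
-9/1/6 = -3/2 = -1.50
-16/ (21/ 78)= -59.43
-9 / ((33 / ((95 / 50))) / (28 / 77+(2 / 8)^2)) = -855 / 3872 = -0.22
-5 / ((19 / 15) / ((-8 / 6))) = 100 / 19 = 5.26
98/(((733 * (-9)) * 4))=-49/13194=-0.00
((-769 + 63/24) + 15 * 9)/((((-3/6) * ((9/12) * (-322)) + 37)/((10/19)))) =-2.11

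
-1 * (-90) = 90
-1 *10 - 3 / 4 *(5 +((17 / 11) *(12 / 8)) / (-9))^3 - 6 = -36797545 / 383328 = -95.99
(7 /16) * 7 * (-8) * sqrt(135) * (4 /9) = -98 * sqrt(15) /3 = -126.52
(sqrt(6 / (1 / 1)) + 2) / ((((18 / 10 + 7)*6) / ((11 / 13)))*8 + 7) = 10 / 2531 + 5*sqrt(6) / 2531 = 0.01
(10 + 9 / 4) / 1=49 / 4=12.25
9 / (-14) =-9 / 14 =-0.64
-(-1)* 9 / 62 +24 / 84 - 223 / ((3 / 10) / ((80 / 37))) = -77404843 / 48174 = -1606.78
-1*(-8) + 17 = 25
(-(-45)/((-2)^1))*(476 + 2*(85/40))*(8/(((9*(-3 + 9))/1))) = -9605/6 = -1600.83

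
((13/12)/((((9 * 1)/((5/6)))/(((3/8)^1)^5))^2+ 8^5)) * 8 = 8775/2180661248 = 0.00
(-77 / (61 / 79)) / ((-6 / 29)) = 176407 / 366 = 481.99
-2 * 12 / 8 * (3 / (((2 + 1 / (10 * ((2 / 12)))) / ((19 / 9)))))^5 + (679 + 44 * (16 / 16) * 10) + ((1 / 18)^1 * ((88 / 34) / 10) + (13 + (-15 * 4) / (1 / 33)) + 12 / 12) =-2822907441203 / 2556352305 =-1104.27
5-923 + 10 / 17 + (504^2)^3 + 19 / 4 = 1114530945489112467 / 68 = 16390160963075183.34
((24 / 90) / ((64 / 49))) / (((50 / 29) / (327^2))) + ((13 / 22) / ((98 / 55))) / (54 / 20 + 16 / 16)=91826748539 / 7252000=12662.27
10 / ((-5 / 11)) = -22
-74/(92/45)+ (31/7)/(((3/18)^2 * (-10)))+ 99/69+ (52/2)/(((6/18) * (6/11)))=148597/1610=92.30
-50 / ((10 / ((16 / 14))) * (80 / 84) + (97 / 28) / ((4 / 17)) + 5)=-16800 / 9427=-1.78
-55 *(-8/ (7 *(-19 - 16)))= -88/ 49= -1.80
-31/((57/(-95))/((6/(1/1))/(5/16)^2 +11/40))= 3188.61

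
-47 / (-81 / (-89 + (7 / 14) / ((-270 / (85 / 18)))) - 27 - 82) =173033 / 397939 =0.43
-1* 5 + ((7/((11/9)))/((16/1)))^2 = -150911/30976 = -4.87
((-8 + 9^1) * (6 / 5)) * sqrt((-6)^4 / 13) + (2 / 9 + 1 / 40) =89 / 360 + 216 * sqrt(13) / 65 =12.23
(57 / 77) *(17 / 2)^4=4760697 / 1232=3864.20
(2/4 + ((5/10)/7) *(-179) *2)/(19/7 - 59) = 351/788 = 0.45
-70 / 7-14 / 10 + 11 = -2 / 5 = -0.40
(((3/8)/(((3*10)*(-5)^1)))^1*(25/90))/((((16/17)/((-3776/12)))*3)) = 1003/12960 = 0.08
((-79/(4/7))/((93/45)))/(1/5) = -41475/124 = -334.48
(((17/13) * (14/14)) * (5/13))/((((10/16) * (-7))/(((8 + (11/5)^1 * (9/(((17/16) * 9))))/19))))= -6848/112385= -0.06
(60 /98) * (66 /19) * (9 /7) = 17820 /6517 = 2.73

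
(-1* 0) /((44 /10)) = 0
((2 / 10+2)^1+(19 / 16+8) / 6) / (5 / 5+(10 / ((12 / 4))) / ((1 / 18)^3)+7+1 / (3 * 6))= 5373 / 28005200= 0.00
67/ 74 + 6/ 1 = 511/ 74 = 6.91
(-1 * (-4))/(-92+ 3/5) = -20/457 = -0.04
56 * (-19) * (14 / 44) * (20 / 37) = -74480 / 407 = -183.00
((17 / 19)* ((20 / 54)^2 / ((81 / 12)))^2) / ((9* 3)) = 2720000 / 198746710857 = 0.00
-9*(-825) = 7425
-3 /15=-1 /5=-0.20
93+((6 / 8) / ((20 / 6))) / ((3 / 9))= 93.68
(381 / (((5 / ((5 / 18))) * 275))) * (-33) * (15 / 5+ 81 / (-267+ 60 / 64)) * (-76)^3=1421623776 / 473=3005547.10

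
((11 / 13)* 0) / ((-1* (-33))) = 0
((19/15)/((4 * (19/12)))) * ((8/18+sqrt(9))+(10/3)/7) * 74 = 18278/315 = 58.03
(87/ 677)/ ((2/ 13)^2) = 14703/ 2708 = 5.43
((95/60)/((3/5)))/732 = 95/26352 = 0.00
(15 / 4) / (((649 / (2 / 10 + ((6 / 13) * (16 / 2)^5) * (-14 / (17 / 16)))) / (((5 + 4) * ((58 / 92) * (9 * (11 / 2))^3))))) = -15208746910391133 / 19193408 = -792394290.29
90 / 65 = 18 / 13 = 1.38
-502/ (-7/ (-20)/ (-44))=441760/ 7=63108.57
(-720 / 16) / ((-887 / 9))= 405 / 887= 0.46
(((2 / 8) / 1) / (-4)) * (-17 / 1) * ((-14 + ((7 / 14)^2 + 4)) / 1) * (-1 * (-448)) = -4641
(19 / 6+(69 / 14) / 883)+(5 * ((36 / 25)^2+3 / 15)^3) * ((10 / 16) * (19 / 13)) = 1070659884890137 / 18832734375000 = 56.85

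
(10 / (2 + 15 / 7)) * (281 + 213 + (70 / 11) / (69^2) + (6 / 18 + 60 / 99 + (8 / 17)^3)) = 8916210231950 / 7461662967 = 1194.94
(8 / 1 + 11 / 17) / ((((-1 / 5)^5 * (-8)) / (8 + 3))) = 5053125 / 136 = 37155.33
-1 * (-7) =7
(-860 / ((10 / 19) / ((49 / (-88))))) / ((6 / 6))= 40033 / 44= 909.84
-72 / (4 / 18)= -324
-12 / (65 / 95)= -228 / 13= -17.54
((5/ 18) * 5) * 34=425/ 9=47.22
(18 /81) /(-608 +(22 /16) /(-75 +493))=-608 /1663479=-0.00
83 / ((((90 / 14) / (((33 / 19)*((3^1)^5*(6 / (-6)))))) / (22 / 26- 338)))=2268951993 / 1235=1837208.09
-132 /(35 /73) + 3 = -9531 /35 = -272.31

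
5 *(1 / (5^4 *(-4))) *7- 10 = -5007 / 500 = -10.01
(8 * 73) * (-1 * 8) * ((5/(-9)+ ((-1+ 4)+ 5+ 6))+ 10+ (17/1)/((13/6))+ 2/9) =-5741888/39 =-147227.90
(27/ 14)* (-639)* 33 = -569349/ 14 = -40667.79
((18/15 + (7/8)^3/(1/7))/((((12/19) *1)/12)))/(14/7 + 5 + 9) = 286463/40960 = 6.99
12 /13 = 0.92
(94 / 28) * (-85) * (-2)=3995 / 7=570.71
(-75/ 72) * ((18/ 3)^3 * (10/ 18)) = -125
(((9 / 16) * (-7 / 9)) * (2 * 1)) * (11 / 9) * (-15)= 385 / 24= 16.04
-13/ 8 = -1.62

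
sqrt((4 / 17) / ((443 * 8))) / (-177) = -sqrt(15062) / 2665974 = -0.00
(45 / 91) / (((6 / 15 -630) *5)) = -45 / 286468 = -0.00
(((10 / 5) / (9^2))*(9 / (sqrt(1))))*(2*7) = 28 / 9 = 3.11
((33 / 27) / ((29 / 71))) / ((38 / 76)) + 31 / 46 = 79943 / 12006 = 6.66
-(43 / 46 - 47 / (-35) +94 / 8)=-45169 / 3220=-14.03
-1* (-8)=8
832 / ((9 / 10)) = 8320 / 9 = 924.44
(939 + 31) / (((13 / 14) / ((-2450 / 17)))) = -33271000 / 221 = -150547.51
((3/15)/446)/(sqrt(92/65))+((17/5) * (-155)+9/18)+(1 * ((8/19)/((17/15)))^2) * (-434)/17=-1880092629/3547186+sqrt(1495)/102580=-530.02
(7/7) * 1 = 1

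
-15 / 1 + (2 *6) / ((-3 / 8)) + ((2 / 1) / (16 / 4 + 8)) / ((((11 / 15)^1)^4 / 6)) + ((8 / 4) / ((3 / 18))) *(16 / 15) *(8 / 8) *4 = 560586 / 73205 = 7.66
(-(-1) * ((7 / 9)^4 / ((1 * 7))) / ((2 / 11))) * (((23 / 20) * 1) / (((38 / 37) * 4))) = 3210823 / 39890880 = 0.08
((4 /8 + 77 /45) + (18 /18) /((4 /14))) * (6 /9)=3.81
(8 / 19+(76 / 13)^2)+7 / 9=1022341 / 28899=35.38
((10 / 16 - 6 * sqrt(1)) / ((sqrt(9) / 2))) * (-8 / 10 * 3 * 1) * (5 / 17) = 43 / 17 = 2.53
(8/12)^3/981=8/26487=0.00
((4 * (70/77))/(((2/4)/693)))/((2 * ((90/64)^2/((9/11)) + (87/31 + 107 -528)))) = -79994880/13198411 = -6.06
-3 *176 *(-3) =1584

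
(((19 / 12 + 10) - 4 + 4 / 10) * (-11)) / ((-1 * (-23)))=-5269 / 1380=-3.82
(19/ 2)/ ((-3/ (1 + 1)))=-19/ 3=-6.33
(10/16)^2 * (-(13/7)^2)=-4225/3136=-1.35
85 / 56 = 1.52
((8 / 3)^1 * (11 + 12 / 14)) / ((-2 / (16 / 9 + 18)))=-59096 / 189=-312.68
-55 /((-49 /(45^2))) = 111375 /49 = 2272.96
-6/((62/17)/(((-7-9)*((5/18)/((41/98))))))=66640/3813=17.48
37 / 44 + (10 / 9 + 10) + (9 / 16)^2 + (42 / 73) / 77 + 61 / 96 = 23887379 / 1850112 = 12.91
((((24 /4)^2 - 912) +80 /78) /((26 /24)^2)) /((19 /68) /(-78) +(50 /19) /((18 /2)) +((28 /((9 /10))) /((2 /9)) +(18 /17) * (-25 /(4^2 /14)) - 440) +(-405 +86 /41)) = 1561780680192 /1520376573365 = 1.03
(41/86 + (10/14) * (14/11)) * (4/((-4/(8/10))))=-2622/2365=-1.11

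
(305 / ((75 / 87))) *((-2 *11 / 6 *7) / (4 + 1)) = -136213 / 75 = -1816.17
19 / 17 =1.12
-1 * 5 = -5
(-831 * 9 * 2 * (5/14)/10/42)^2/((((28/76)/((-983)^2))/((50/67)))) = 2852628404501475/9008552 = 316657816.32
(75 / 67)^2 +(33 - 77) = -191891 / 4489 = -42.75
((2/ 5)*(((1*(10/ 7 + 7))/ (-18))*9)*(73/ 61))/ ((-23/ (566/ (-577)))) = -2437762/ 28333585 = -0.09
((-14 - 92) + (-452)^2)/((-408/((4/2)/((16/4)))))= -34033/136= -250.24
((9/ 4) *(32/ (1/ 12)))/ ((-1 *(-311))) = 864/ 311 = 2.78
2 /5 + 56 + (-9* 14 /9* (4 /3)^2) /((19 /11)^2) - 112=-1038742 /16245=-63.94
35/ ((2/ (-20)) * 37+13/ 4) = -700/ 9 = -77.78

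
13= 13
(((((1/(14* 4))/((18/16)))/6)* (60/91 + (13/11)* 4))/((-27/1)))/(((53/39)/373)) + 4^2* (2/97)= 124593016/673352757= 0.19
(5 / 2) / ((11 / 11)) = 5 / 2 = 2.50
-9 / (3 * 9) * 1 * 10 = -10 / 3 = -3.33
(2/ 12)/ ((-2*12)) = -1/ 144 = -0.01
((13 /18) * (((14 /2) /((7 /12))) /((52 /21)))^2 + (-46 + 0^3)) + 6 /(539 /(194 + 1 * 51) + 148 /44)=-37075 /1326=-27.96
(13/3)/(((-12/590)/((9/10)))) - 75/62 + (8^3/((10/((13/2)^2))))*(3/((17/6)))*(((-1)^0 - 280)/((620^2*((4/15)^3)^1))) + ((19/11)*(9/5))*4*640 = 356104901/46376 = 7678.65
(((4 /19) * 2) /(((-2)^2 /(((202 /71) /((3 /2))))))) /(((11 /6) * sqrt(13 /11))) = 1616 * sqrt(143) /192907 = 0.10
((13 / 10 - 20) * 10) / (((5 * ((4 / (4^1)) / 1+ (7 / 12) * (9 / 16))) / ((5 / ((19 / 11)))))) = -81.52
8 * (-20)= -160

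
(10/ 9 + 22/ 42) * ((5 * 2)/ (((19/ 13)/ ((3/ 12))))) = 6695/ 2394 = 2.80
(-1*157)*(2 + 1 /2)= -785 /2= -392.50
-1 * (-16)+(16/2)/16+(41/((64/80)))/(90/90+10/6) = 1143/32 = 35.72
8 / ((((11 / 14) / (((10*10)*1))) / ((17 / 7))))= 27200 / 11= 2472.73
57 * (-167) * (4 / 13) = -38076 / 13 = -2928.92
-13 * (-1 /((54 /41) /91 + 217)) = 48503 /809681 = 0.06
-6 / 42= -1 / 7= -0.14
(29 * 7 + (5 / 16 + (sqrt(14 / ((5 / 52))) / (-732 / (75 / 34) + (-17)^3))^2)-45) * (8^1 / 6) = 211.08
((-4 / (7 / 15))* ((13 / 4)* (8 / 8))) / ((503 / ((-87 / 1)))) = 16965 / 3521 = 4.82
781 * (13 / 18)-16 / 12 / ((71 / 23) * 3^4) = 19463117 / 34506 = 564.05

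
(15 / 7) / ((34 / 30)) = 225 / 119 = 1.89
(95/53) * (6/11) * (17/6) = 1615/583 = 2.77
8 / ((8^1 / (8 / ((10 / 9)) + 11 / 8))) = 343 / 40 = 8.58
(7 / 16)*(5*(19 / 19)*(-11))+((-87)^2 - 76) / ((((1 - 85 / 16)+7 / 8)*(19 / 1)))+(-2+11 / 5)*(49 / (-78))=-18116543 / 130416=-138.91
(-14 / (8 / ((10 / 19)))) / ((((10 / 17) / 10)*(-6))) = 595 / 228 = 2.61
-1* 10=-10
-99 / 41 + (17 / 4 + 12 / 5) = 3473 / 820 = 4.24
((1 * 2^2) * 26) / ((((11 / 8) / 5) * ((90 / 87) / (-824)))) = -9940736 / 33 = -301234.42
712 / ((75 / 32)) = 22784 / 75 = 303.79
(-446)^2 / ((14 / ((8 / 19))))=795664 / 133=5982.44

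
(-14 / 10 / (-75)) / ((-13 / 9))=-21 / 1625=-0.01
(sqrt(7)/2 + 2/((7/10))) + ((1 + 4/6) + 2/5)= sqrt(7)/2 + 517/105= 6.25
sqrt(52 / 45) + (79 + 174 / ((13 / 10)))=2 * sqrt(65) / 15 + 2767 / 13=213.92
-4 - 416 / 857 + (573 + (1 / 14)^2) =568.52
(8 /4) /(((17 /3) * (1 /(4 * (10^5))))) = 2400000 /17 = 141176.47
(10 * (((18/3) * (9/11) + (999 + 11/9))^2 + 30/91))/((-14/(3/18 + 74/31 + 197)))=-83612345138637295/580621041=-144005020.89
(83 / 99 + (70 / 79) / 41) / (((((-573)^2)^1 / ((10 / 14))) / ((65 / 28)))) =89624275 / 20635331871924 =0.00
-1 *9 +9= 0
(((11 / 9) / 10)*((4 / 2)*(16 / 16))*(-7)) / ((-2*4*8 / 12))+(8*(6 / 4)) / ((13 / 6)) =18281 / 3120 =5.86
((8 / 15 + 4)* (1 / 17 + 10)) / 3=76 / 5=15.20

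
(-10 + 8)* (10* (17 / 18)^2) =-1445 / 81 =-17.84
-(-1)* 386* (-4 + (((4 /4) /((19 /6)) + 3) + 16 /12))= 14282 /57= 250.56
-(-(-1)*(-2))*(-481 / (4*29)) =-481 / 58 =-8.29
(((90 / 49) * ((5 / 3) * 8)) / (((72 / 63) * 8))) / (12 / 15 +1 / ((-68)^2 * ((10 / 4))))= 72250 / 21581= 3.35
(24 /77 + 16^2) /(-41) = -19736 /3157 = -6.25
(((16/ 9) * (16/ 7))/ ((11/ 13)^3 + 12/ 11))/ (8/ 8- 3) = -3093376/ 2583315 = -1.20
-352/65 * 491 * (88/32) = -475288/65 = -7312.12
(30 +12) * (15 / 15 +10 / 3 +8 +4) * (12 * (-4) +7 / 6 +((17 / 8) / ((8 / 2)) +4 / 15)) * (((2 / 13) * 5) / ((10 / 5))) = -7579271 / 624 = -12146.27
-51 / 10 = -5.10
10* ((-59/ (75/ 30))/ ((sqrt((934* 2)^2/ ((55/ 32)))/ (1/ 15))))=-59* sqrt(110)/ 56040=-0.01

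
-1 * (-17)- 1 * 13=4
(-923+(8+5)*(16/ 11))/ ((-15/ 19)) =12597/ 11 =1145.18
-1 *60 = -60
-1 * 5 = -5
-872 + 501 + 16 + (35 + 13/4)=-1267/4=-316.75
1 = 1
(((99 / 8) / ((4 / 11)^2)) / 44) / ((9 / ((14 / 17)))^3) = 41503 / 25468992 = 0.00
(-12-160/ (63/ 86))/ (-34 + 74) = -5.76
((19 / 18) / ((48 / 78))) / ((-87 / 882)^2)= 593047 / 3364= 176.29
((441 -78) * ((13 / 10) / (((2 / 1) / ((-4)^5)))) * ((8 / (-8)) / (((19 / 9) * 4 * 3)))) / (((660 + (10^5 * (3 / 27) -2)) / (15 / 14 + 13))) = 401605776 / 35219065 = 11.40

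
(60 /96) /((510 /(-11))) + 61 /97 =48709 /79152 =0.62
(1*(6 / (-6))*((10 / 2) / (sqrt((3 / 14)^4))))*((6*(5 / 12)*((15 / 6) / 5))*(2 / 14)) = -175 / 9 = -19.44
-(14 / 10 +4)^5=-4591.65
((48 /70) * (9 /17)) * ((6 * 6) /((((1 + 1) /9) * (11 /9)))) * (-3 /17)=-944784 /111265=-8.49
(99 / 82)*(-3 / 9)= -33 / 82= -0.40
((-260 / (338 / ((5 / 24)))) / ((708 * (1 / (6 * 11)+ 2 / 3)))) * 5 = -275 / 165672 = -0.00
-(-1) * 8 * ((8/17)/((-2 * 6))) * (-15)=80/17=4.71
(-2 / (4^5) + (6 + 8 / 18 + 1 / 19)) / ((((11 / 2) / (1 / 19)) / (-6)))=-568661 / 1524864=-0.37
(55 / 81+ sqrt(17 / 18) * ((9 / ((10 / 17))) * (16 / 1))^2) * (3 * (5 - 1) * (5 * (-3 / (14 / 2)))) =-8989056 * sqrt(34) / 35 - 1100 / 63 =-1497581.84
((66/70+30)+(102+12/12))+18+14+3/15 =1163/7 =166.14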